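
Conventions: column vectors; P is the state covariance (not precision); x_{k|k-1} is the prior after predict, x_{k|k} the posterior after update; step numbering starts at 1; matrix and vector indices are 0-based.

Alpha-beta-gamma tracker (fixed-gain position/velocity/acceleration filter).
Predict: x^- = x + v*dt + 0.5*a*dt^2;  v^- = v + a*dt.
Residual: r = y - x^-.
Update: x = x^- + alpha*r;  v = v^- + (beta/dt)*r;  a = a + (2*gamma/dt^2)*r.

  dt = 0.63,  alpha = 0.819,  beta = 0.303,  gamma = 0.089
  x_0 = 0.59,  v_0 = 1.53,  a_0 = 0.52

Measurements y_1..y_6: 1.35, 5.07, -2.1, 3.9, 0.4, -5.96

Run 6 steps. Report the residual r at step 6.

resid = -5.9524

step 1: x_pred=1.6571  r=-0.3071  x^+=1.4056  v^+=1.7099  a^+=0.3823
step 2: x_pred=2.5587  r=2.5113  x^+=4.6155  v^+=3.1586  a^+=1.5085
step 3: x_pred=6.9047  r=-9.0047  x^+=-0.4701  v^+=-0.2219  a^+=-2.5299
step 4: x_pred=-1.1120  r=5.0120  x^+=2.9928  v^+=0.5948  a^+=-0.2821
step 5: x_pred=3.3116  r=-2.9116  x^+=0.9270  v^+=-0.9832  a^+=-1.5879
step 6: x_pred=-0.0076  r=-5.9524  x^+=-4.8826  v^+=-4.8464  a^+=-4.2574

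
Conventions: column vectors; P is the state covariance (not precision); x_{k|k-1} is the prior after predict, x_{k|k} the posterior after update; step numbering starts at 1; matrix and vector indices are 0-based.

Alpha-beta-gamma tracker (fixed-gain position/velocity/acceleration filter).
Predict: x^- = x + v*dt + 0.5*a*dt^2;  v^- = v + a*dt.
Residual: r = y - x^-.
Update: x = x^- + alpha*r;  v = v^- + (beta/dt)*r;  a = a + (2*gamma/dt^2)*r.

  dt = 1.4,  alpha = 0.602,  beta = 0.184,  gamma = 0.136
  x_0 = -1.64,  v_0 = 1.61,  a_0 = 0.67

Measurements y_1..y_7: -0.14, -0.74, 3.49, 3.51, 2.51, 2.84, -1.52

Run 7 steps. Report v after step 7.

step 1: x_pred=1.2706  r=-1.4106  x^+=0.4214  v^+=2.3626  a^+=0.4742
step 2: x_pred=4.1938  r=-4.9338  x^+=1.2237  v^+=2.3781  a^+=-0.2105
step 3: x_pred=4.3468  r=-0.8568  x^+=3.8310  v^+=1.9709  a^+=-0.3293
step 4: x_pred=6.2674  r=-2.7574  x^+=4.6075  v^+=1.1474  a^+=-0.7120
step 5: x_pred=5.5160  r=-3.0060  x^+=3.7064  v^+=-0.2445  a^+=-1.1292
step 6: x_pred=2.2575  r=0.5825  x^+=2.6082  v^+=-1.7488  a^+=-1.0483
step 7: x_pred=-0.8675  r=-0.6525  x^+=-1.2603  v^+=-3.3022  a^+=-1.1389

v_post = -3.3022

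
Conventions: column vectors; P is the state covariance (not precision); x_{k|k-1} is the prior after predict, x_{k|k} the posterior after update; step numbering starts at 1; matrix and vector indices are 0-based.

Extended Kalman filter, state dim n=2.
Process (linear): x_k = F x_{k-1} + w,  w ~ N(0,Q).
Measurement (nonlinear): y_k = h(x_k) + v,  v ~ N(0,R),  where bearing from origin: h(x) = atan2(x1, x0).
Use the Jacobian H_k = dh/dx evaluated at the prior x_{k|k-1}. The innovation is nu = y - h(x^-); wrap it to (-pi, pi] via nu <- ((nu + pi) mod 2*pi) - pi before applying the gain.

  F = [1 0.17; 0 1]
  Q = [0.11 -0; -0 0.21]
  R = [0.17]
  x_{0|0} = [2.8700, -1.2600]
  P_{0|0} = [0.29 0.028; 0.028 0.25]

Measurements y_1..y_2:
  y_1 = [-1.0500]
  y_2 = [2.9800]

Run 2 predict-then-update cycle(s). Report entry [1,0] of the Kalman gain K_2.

step 1: x^-=[2.6558, -1.2600]  P^-=[0.4167 0.0705; 0.0705 0.4600]  H_jac=[0.1458 0.3074]  S=[0.2286]  K=[0.3606; 0.6633]  nu=[-0.6070]  x^+=[2.4369, -1.6627]  P^+=[0.3870 0.0158; 0.0158 0.3594]
step 2: x^-=[2.1543, -1.6627]  P^-=[0.5128 0.0769; 0.0769 0.5694]  H_jac=[0.2245 0.2909]  S=[0.2541]  K=[0.5412; 0.7199]  nu=[-2.6459]  x^+=[0.7224, -3.5674]  P^+=[0.4384 -0.0221; -0.0221 0.4377]

K[1,0] = 0.7199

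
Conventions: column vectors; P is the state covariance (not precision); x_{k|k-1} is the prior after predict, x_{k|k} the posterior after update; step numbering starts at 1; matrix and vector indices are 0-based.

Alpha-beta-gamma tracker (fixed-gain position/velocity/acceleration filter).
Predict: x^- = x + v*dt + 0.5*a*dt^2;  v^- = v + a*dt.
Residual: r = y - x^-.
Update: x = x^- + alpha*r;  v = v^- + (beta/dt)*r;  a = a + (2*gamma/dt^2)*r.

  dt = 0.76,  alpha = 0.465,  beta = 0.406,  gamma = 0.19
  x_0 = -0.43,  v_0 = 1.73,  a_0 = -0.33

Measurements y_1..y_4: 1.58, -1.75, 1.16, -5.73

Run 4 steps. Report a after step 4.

a_post = -4.5744

step 1: x_pred=0.7895  r=0.7905  x^+=1.1571  v^+=1.9015  a^+=0.1901
step 2: x_pred=2.6571  r=-4.4071  x^+=0.6078  v^+=-0.3084  a^+=-2.7093
step 3: x_pred=-0.4090  r=1.5690  x^+=0.3206  v^+=-1.5293  a^+=-1.6771
step 4: x_pred=-1.3260  r=-4.4040  x^+=-3.3739  v^+=-5.1565  a^+=-4.5744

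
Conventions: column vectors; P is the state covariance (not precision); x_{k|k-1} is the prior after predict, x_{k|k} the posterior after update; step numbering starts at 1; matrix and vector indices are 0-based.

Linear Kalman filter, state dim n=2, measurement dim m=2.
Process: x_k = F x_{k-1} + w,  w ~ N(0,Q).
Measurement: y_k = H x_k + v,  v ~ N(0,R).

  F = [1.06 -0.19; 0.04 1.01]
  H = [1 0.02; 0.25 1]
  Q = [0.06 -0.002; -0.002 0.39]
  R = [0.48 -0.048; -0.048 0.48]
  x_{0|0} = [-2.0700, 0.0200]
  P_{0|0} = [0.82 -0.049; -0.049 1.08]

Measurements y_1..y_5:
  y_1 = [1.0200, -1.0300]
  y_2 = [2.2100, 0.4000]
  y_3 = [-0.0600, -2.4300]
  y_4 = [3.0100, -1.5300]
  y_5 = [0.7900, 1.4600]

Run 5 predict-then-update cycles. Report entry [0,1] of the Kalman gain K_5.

K[0,1] = -0.0145

step 1: x^-=[-2.1980, -0.0626]  P^-=[1.0401 -0.2266; -0.2266 1.4891]  S=[1.5116 0.0141; 0.0141 1.9208]  K=[0.6849 0.0124; -0.1371 0.7468]  nu=[3.2193, -0.4179]  x^+=[0.0018, -0.8162]  P^+=[0.3304 -0.1095; -0.1095 0.3924]
step 2: x^-=[0.1570, -0.8243]  P^-=[0.4895 -0.1797; -0.1797 0.7820]  S=[0.9626 -0.0906; -0.0906 1.2027]  K=[0.5038 -0.0097; -0.1136 0.6043]  nu=[2.0695, 1.1850]  x^+=[1.1882, -0.3433]  P^+=[0.2441 -0.0899; -0.0899 0.3180]
step 3: x^-=[1.3247, -0.2992]  P^-=[0.3820 -0.1482; -0.1482 0.7075]  S=[0.8563 -0.0873; -0.0873 1.1373]  K=[0.4413 -0.0125; -0.0972 0.5821]  nu=[-1.3787, -2.4620]  x^+=[0.7470, -1.5982]  P^+=[0.2140 -0.0807; -0.0807 0.3042]
step 4: x^-=[1.0954, -1.5843]  P^-=[0.3440 -0.1371; -0.1371 0.6942]  S=[0.8188 -0.0859; -0.0859 1.1271]  K=[0.4153 -0.0137; -0.0898 0.5786]  nu=[1.9463, -0.2196]  x^+=[1.9068, -1.8860]  P^+=[0.2016 -0.0769; -0.0769 0.3013]
step 5: x^-=[2.3795, -1.8286]  P^-=[0.3283 -0.1330; -0.1330 0.6914]  S=[0.8033 -0.0858; -0.0858 1.1255]  K=[0.4039 -0.0145; -0.0866 0.5782]  nu=[-1.5530, 2.6937]  x^+=[1.7134, -0.1365]  P^+=[0.1961 -0.0753; -0.0753 0.3005]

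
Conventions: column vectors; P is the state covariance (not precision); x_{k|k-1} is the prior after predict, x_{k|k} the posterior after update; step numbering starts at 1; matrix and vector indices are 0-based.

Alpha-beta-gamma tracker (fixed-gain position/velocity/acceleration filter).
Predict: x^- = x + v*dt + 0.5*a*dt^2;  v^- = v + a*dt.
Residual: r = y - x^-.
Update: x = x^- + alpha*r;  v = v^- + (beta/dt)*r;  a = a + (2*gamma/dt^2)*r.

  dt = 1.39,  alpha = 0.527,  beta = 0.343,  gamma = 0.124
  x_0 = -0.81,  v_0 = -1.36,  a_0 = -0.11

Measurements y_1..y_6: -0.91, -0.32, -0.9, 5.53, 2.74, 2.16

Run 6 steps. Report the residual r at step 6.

resid = -7.9474

step 1: x_pred=-2.8067  r=1.8967  x^+=-1.8071  v^+=-1.0449  a^+=0.1335
step 2: x_pred=-3.1306  r=2.8106  x^+=-1.6494  v^+=-0.1658  a^+=0.4942
step 3: x_pred=-1.4025  r=0.5025  x^+=-1.1377  v^+=0.6451  a^+=0.5587
step 4: x_pred=0.2988  r=5.2312  x^+=3.0556  v^+=2.7126  a^+=1.2302
step 5: x_pred=8.0145  r=-5.2745  x^+=5.2349  v^+=3.1210  a^+=0.5531
step 6: x_pred=10.1074  r=-7.9474  x^+=5.9191  v^+=1.9287  a^+=-0.4670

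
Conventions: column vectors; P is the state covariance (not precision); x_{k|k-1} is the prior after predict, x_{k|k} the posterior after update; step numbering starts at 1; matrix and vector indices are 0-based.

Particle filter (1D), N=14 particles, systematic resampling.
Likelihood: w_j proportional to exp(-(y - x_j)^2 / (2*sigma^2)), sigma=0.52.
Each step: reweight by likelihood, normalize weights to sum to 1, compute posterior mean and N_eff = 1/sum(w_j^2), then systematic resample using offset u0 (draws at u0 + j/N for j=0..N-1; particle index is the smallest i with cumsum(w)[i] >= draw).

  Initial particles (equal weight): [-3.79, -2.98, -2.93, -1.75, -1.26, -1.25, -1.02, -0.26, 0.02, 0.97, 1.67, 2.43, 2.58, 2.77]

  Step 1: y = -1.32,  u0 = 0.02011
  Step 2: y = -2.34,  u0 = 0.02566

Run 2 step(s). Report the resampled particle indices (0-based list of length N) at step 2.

resampled_idx = [0, 0, 0, 1, 1, 1, 2, 2, 2, 4, 5, 7, 8, 11]

step 1: w=[0.0000, 0.0016, 0.0022, 0.1911, 0.2672, 0.2666, 0.2278, 0.0337, 0.0097, 0.0000, 0.0000, 0.0000, 0.0000, 0.0000]  mean=-1.2567  Neff=4.3082  idx=[3, 3, 3, 4, 4, 4, 4, 5, 5, 5, 6, 6, 6, 6]
step 2: w=[0.2075, 0.2075, 0.2075, 0.0457, 0.0457, 0.0457, 0.0457, 0.0439, 0.0439, 0.0439, 0.0158, 0.0158, 0.0158, 0.0158]  mean=-1.5486  Neff=6.9300  idx=[0, 0, 0, 1, 1, 1, 2, 2, 2, 4, 5, 7, 8, 11]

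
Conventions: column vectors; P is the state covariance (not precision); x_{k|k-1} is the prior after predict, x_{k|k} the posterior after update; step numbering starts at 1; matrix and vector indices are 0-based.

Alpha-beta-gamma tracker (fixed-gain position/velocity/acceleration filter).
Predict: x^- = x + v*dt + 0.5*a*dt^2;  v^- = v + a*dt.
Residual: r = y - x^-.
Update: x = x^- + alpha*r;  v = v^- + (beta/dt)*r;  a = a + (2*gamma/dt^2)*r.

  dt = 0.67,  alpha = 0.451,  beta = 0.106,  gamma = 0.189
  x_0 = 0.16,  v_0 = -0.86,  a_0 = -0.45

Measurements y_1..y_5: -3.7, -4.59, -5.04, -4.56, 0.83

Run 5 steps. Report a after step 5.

a_post = 13.8949

step 1: x_pred=-0.5172  r=-3.1828  x^+=-1.9526  v^+=-1.6650  a^+=-3.1301
step 2: x_pred=-3.7708  r=-0.8192  x^+=-4.1402  v^+=-3.8918  a^+=-3.8199
step 3: x_pred=-7.6052  r=2.5652  x^+=-6.4483  v^+=-6.0453  a^+=-1.6599
step 4: x_pred=-10.8712  r=6.3112  x^+=-8.0249  v^+=-6.1590  a^+=3.6545
step 5: x_pred=-11.3311  r=12.1611  x^+=-5.8465  v^+=-1.7865  a^+=13.8949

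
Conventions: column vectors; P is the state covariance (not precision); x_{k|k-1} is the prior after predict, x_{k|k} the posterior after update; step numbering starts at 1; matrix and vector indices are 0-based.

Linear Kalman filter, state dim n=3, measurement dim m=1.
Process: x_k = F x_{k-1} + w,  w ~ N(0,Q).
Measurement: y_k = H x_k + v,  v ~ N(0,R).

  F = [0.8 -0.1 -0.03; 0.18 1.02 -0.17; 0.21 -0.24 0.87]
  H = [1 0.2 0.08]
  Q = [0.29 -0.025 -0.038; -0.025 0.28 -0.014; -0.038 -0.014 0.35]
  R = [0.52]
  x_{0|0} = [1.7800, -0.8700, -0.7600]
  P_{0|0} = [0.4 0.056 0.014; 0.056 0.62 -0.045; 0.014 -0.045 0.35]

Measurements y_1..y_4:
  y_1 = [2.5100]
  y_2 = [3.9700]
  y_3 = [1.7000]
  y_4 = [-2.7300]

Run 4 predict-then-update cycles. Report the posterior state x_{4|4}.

step 1: x^-=[1.5338, -0.4378, -0.0786]  P^-=[0.5426 0.0145 0.0363; 0.0145 0.9834 -0.2329; 0.0363 -0.2329 0.6865]  S=[1.1105]  K=[0.4938; 0.1734; 0.0402]  nu=[1.0700]  x^+=[2.0622, -0.2523, -0.0356]  P^+=[0.2718 -0.0806 0.0142; -0.0806 0.9501 -0.2407; 0.0142 -0.2407 0.6847]
step 2: x^-=[1.6761, 0.1199, 0.4626]  P^-=[0.4848 -0.1423 0.0588; -0.1423 1.3500 -0.5730; 0.0588 -0.5730 1.0488]  S=[0.9997]  K=[0.4612; 0.0818; 0.0281]  nu=[2.2329]  x^+=[2.7059, 0.3027, 0.5254]  P^+=[0.2722 -0.1801 0.0458; -0.1801 1.3433 -0.5753; 0.0458 -0.5753 1.0480]
step 3: x^-=[2.1187, 0.7065, 0.9527]  P^-=[0.5017 -0.2598 0.1285; -0.2598 1.8473 -1.0468; 0.1285 -1.0468 1.5078]  S=[0.9884]  K=[0.4654; 0.0262; 0.0402]  nu=[-0.6362]  x^+=[1.8226, 0.6898, 0.9271]  P^+=[0.2876 -0.2719 0.1100; -0.2719 1.8466 -1.0479; 0.1100 -1.0479 1.5062]
step 4: x^-=[1.3613, 0.8741, 1.0237]  P^-=[0.5258 -0.3825 0.2327; -0.3825 2.5109 -1.6838; 0.2327 -1.6838 2.1143]  S=[0.9901]  K=[0.4726; -0.0152; 0.0658]  nu=[-4.3480]  x^+=[-0.6936, 0.9402, 0.7379]  P^+=[0.3047 -0.3754 0.2019; -0.3754 2.5107 -1.6828; 0.2019 -1.6828 2.1100]

x_post = [-0.6936, 0.9402, 0.7379]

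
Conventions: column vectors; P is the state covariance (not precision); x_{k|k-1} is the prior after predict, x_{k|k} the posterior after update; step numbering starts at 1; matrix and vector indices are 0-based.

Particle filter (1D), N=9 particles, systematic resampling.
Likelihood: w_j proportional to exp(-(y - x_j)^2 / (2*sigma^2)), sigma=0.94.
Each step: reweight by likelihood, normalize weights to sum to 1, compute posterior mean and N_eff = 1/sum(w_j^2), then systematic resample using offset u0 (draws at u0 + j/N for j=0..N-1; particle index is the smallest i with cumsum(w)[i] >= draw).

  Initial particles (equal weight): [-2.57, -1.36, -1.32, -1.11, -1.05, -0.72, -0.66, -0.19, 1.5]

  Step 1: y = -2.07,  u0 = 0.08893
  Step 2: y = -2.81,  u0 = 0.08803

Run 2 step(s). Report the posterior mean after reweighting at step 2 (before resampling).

step 1: w=[0.2013, 0.1743, 0.1686, 0.1376, 0.1287, 0.0827, 0.0753, 0.0314, 0.0002]  mean=-1.3797  Neff=6.7425  idx=[0, 0, 1, 2, 2, 3, 4, 5, 7]
step 2: w=[0.2949, 0.2949, 0.0927, 0.0867, 0.0867, 0.0594, 0.0528, 0.0257, 0.0063]  mean=-2.0116  Neff=4.8894  idx=[0, 0, 1, 1, 1, 2, 3, 5, 7]

post_mean = -2.0116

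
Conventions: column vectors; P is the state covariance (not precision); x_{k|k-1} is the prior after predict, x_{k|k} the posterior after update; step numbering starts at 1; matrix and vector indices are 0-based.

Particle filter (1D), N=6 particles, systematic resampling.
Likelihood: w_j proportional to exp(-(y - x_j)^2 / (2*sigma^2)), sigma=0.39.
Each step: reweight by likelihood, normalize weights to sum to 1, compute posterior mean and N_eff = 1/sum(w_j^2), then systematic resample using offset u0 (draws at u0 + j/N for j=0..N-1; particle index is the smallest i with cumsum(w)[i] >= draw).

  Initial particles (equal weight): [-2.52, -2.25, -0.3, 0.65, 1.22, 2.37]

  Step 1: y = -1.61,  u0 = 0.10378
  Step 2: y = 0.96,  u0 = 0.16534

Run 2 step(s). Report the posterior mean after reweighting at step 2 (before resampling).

step 1: w=[0.1995, 0.7897, 0.0108, 0.0000, 0.0000, 0.0000]  mean=-2.2829  Neff=1.5070  idx=[0, 1, 1, 1, 1, 1]
step 2: w=[0.0005, 0.1999, 0.1999, 0.1999, 0.1999, 0.1999]  mean=-2.2501  Neff=5.0053  idx=[1, 2, 3, 4, 5, 5]

post_mean = -2.2501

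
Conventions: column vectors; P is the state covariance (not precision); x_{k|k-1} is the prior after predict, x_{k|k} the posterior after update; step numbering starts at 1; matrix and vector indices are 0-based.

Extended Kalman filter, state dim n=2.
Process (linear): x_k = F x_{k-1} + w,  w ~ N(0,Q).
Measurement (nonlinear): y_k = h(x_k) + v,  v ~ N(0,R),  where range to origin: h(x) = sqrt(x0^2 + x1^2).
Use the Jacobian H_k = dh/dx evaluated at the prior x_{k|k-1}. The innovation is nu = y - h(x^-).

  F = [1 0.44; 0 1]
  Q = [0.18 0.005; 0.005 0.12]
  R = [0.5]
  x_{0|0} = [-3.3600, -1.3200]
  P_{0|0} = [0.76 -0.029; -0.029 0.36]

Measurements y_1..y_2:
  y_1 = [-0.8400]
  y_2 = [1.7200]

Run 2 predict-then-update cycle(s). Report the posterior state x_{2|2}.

x_post = [-1.2639, -0.6201]

step 1: x^-=[-3.9408, -1.3200]  P^-=[0.9842 0.1344; 0.1344 0.4800]  H_jac=[-0.9482 -0.3176]  S=[1.5143]  K=[-0.6445; -0.1848]  nu=[-4.9960]  x^+=[-0.7210, -0.3965]  P^+=[0.3552 -0.0460; -0.0460 0.4283]
step 2: x^-=[-0.8955, -0.3965]  P^-=[0.5777 0.1475; 0.1475 0.5483]  H_jac=[-0.9144 -0.4049]  S=[1.1820]  K=[-0.4974; -0.3019]  nu=[0.7406]  x^+=[-1.2639, -0.6201]  P^+=[0.2853 -0.0300; -0.0300 0.4406]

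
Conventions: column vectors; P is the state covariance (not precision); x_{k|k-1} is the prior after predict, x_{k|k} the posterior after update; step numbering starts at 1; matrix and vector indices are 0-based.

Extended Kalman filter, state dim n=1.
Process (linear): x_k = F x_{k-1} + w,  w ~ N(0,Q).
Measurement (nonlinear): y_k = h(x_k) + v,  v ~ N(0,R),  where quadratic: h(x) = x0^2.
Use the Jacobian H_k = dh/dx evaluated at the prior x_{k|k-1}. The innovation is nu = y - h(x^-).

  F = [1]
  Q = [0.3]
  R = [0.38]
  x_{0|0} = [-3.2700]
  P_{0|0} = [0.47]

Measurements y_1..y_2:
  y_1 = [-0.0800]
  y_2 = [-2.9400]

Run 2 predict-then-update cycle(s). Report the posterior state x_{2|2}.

x_post = [-0.1012]

step 1: x^-=[-3.2700]  P^-=[0.7700]  H_jac=[-6.5400]  S=[33.3141]  K=[-0.1512]  nu=[-10.7729]  x^+=[-1.6416]  P^+=[0.0088]
step 2: x^-=[-1.6416]  P^-=[0.3088]  H_jac=[-3.2831]  S=[3.7083]  K=[-0.2734]  nu=[-5.6347]  x^+=[-0.1012]  P^+=[0.0316]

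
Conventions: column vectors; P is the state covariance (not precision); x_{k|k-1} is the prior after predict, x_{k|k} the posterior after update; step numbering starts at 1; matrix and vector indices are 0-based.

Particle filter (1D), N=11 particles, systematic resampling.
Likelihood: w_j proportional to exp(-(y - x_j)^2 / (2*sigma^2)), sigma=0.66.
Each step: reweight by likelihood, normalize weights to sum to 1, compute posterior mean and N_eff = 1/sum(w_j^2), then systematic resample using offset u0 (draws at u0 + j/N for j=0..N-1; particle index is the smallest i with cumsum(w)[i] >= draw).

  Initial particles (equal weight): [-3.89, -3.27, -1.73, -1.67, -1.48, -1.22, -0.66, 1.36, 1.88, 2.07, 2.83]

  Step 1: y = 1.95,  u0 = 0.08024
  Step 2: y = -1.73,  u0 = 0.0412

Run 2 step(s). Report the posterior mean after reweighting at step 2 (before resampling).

step 1: w=[0.0000, 0.0000, 0.0000, 0.0000, 0.0000, 0.0000, 0.0001, 0.2191, 0.3249, 0.3214, 0.1343]  mean=1.9544  Neff=3.6366  idx=[7, 7, 8, 8, 8, 8, 9, 9, 9, 10, 10]
step 2: w=[0.4798, 0.4798, 0.0088, 0.0088, 0.0088, 0.0088, 0.0017, 0.0017, 0.0017, 0.0000, 0.0000]  mean=1.3820  Neff=2.1706  idx=[0, 0, 0, 0, 0, 1, 1, 1, 1, 1, 1]

post_mean = 1.3820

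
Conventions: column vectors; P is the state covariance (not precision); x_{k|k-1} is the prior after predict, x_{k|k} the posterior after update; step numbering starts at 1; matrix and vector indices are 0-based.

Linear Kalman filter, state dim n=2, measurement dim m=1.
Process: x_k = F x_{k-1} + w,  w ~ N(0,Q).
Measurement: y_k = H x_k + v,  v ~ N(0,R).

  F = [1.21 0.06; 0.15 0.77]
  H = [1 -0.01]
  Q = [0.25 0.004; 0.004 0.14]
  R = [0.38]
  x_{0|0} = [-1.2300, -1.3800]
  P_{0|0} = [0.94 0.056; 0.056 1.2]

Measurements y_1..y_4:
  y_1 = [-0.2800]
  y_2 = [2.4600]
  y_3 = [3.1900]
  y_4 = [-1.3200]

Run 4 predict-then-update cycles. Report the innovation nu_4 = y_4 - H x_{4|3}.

step 1: x^-=[-1.5711, -1.2471]  P^-=[1.6387 0.2827; 0.2827 0.8856]  S=[2.0131]  K=[0.8126; 0.1360]  nu=[1.2786]  x^+=[-0.5321, -1.0732]  P^+=[0.3094 0.0602; 0.0602 0.8483]
step 2: x^-=[-0.7082, -0.9061]  P^-=[0.7148 0.1560; 0.1560 0.6638]  S=[1.0917]  K=[0.6533; 0.1368]  nu=[3.1592]  x^+=[1.3556, -0.4740]  P^+=[0.2488 0.0584; 0.0584 0.6434]
step 3: x^-=[1.6119, -0.1617]  P^-=[0.6251 0.1338; 0.1338 0.5406]  S=[1.0025]  K=[0.6222; 0.1281]  nu=[1.5765]  x^+=[2.5928, 0.0403]  P^+=[0.2370 0.0539; 0.0539 0.5241]
step 4: x^-=[3.1397, 0.4199]  P^-=[0.6067 0.1220; 0.1220 0.4685]  S=[0.9843]  K=[0.6151; 0.1191]  nu=[-4.4555]  x^+=[0.3990, -0.1109]  P^+=[0.2342 0.0498; 0.0498 0.4546]

innov = [-4.4555]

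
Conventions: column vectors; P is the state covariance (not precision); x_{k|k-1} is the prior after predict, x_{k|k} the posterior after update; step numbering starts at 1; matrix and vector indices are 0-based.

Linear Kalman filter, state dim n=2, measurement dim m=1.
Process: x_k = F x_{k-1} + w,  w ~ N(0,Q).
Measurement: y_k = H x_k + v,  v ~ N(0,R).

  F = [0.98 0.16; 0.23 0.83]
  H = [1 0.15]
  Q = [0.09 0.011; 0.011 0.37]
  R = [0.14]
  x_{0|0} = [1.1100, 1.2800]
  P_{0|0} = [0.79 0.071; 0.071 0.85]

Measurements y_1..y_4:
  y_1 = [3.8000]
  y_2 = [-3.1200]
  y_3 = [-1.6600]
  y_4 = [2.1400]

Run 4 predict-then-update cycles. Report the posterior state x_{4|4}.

step 1: x^-=[1.2926, 1.3177]  P^-=[0.8927 0.3623; 0.3623 1.0245]  S=[1.1645]  K=[0.8133; 0.4431]  nu=[2.3097]  x^+=[3.1711, 2.3411]  P^+=[0.1225 -0.0573; -0.0573 0.7958]
step 2: x^-=[3.4823, 2.6725]  P^-=[0.2100 0.0955; 0.0955 0.9028]  S=[0.3990]  K=[0.5623; 0.5789]  nu=[-7.0032]  x^+=[-0.4554, -1.3815]  P^+=[0.0839 -0.0343; -0.0343 0.7691]
step 3: x^-=[-0.6673, -1.2514]  P^-=[0.1795 0.1029; 0.1029 0.8912]  S=[0.3704]  K=[0.5262; 0.6386]  nu=[-0.8050]  x^+=[-1.0909, -1.7655]  P^+=[0.0769 -0.0216; -0.0216 0.7401]
step 4: x^-=[-1.3516, -1.7163]  P^-=[0.1760 0.1083; 0.1083 0.8757]  S=[0.3682]  K=[0.5222; 0.6507]  nu=[3.7490]  x^+=[0.6061, 0.7233]  P^+=[0.0756 -0.0169; -0.0169 0.7198]

x_post = [0.6061, 0.7233]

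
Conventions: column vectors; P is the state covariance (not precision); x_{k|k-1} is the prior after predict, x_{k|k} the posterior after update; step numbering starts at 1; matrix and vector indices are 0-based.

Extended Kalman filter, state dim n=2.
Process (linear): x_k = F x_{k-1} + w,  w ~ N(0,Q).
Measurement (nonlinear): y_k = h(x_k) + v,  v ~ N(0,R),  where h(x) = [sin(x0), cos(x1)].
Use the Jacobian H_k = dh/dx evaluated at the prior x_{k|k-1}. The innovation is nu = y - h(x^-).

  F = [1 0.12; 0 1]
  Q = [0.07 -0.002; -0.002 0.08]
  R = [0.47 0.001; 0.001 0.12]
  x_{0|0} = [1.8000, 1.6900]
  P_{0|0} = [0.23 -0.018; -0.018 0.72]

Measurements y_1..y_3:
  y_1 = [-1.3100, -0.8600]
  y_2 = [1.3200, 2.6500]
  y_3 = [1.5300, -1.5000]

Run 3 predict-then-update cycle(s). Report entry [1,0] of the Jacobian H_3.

step 1: x^-=[2.0028, 1.6900]  P^-=[0.3060 0.0664; 0.0664 0.8000]  H_jac=[-0.4187 0.0000; 0.0000 -0.9929]  S=[0.5237 0.0286; 0.0286 0.9087]  K=[-0.2412 -0.0650; -0.0054 -0.8740]  nu=[-2.2181, -0.7411]  x^+=[2.5859, 2.3496]  P^+=[0.2709 0.0081; 0.0081 0.1056]
step 2: x^-=[2.8678, 2.3496]  P^-=[0.3443 0.0188; 0.0188 0.1856]  H_jac=[-0.9628 0.0000; 0.0000 -0.7118]  S=[0.7892 0.0139; 0.0139 0.2140]  K=[-0.4195 -0.0353; -0.0121 -0.6165]  nu=[1.0496, 3.3524]  x^+=[2.3094, 0.2701]  P^+=[0.2048 0.0065; 0.0065 0.1040]
step 3: x^-=[2.3418, 0.2701]  P^-=[0.2779 0.0170; 0.0170 0.1840]  H_jac=[-0.6968 0.0000; 0.0000 -0.2668]  S=[0.6049 0.0042; 0.0042 0.1331]  K=[-0.3199 -0.0241; -0.0171 -0.3683]  nu=[0.8128, -2.4637]  x^+=[2.1411, 1.1635]  P^+=[0.2158 0.0120; 0.0120 0.1657]

H_jac[1,0] = 0.0000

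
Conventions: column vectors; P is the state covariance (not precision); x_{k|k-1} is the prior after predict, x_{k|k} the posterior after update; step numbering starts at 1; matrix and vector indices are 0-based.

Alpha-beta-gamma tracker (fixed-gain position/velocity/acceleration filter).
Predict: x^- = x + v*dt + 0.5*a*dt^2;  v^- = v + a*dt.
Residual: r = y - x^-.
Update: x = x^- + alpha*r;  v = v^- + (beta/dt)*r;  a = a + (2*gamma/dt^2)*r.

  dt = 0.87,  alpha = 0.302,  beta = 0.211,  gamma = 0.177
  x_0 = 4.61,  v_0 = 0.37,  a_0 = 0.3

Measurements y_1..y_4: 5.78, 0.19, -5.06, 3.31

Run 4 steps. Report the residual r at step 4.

resid = 8.2675

step 1: x_pred=5.0454  r=0.7346  x^+=5.2673  v^+=0.8092  a^+=0.6436
step 2: x_pred=6.2148  r=-6.0248  x^+=4.3953  v^+=-0.0921  a^+=-2.1742
step 3: x_pred=3.4923  r=-8.5523  x^+=0.9095  v^+=-4.0579  a^+=-6.1741
step 4: x_pred=-4.9575  r=8.2675  x^+=-2.4607  v^+=-7.4243  a^+=-2.3074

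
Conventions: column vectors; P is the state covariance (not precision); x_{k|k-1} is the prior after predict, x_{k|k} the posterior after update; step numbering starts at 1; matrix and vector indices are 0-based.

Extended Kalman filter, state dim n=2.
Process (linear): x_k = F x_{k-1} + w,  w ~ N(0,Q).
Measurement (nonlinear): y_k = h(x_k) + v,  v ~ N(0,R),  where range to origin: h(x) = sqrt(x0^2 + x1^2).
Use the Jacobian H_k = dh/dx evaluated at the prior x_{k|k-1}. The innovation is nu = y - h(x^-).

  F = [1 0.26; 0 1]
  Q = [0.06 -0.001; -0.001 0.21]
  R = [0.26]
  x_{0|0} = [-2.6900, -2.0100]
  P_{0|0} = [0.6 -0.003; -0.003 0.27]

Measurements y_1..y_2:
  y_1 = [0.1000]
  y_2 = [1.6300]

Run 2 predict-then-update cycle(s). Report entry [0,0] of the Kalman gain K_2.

step 1: x^-=[-3.2126, -2.0100]  P^-=[0.6767 0.0662; 0.0662 0.4800]  H_jac=[-0.8477 -0.5304]  S=[0.9409]  K=[-0.6470; -0.3302]  nu=[-3.6896]  x^+=[-0.8254, -0.7916]  P^+=[0.2828 -0.1348; -0.1348 0.3774]
step 2: x^-=[-1.0312, -0.7916]  P^-=[0.2982 -0.0377; -0.0377 0.5874]  H_jac=[-0.7932 -0.6089]  S=[0.6290]  K=[-0.3395; -0.5211]  nu=[0.3300]  x^+=[-1.1432, -0.9636]  P^+=[0.2257 -0.1490; -0.1490 0.4166]

K[0,0] = -0.3395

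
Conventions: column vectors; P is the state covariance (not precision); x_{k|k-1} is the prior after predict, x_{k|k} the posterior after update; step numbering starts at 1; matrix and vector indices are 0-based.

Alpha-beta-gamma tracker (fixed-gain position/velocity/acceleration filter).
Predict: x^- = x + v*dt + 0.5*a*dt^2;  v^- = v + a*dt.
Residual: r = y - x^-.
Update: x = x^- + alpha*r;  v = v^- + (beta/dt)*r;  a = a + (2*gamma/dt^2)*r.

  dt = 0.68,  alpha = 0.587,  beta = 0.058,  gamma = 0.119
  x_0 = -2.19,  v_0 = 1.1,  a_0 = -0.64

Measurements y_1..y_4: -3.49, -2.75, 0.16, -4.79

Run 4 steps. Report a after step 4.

a_post = -1.0370

step 1: x_pred=-1.5900  r=-1.9000  x^+=-2.7053  v^+=0.5027  a^+=-1.6180
step 2: x_pred=-2.7375  r=-0.0125  x^+=-2.7448  v^+=-0.5985  a^+=-1.6244
step 3: x_pred=-3.5274  r=3.6874  x^+=-1.3629  v^+=-1.3886  a^+=0.2735
step 4: x_pred=-2.2439  r=-2.5461  x^+=-3.7385  v^+=-1.4198  a^+=-1.0370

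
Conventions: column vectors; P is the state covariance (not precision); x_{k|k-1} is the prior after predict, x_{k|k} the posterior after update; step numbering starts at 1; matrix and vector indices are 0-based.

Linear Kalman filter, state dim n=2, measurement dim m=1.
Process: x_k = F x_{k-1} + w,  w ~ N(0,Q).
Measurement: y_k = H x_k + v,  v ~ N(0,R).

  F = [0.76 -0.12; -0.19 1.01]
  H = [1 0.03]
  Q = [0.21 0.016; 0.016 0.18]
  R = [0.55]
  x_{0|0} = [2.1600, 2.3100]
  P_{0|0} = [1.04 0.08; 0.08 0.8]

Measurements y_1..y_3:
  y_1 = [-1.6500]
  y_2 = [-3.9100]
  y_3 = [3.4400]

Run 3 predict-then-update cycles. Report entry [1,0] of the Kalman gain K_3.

step 1: x^-=[1.3644, 1.9227]  P^-=[0.8076 -0.1679; -0.1679 1.0029]  S=[1.3485]  K=[0.5952; -0.1022]  nu=[-3.0721]  x^+=[-0.4641, 2.2367]  P^+=[0.3299 -0.0859; -0.0859 0.9888]
step 2: x^-=[-0.6211, 2.3472]  P^-=[0.4305 -0.2194; -0.2194 1.2336]  S=[0.9684]  K=[0.4377; -0.1883]  nu=[-3.3593]  x^+=[-2.0915, 2.9798]  P^+=[0.2449 -0.1395; -0.1395 1.1992]
step 3: x^-=[-1.9471, 3.4070]  P^-=[0.3942 -0.2750; -0.2750 1.4657]  S=[0.9290]  K=[0.4154; -0.2487]  nu=[5.2849]  x^+=[0.2484, 2.0927]  P^+=[0.2339 -0.1790; -0.1790 1.4083]

K[1,0] = -0.2487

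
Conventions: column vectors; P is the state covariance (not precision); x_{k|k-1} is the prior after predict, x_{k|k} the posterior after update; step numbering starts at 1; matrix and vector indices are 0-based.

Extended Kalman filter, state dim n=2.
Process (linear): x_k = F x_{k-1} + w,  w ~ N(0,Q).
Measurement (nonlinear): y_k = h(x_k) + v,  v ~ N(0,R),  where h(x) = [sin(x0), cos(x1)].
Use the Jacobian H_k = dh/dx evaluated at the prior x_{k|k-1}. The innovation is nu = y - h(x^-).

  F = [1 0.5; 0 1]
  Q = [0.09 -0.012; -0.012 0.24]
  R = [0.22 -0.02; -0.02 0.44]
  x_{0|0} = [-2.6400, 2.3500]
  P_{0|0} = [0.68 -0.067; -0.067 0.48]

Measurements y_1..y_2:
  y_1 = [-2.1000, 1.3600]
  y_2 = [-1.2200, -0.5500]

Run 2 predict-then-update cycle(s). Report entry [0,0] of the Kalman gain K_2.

step 1: x^-=[-1.4650, 2.3500]  P^-=[0.8230 0.1610; 0.1610 0.7200]  H_jac=[0.1056 0.0000; 0.0000 -0.7115]  S=[0.2292 -0.0321; -0.0321 0.8045]  K=[0.3613 -0.1280; -0.0151 -0.6374]  nu=[-1.1056, 2.0627]  x^+=[-2.1284, 1.0519]  P^+=[0.7769 0.0893; 0.0893 0.3938]
step 2: x^-=[-1.6024, 1.0519]  P^-=[1.0547 0.2742; 0.2742 0.6338]  H_jac=[-0.0316 0.0000; 0.0000 -0.8684]  S=[0.2211 -0.0125; -0.0125 0.9179]  K=[-0.1657 -0.2616; -0.0731 -0.6006]  nu=[-0.2205, -1.0459]  x^+=[-1.2923, 1.6962]  P^+=[0.9869 0.1287; 0.1287 0.3026]

K[0,0] = -0.1657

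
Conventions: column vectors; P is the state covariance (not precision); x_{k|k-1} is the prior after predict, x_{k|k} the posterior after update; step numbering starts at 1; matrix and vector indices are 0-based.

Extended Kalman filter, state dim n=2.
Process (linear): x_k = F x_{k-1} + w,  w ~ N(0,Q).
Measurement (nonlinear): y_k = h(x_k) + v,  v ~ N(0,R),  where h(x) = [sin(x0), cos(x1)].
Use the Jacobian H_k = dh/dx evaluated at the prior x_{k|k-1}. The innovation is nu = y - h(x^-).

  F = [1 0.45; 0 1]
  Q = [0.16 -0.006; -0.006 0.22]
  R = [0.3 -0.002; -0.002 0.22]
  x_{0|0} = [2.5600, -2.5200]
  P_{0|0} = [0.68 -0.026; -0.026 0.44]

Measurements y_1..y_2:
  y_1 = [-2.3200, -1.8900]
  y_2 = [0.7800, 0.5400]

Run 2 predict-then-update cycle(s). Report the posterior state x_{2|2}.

x_post = [-3.1408, -4.7903]

step 1: x^-=[1.4260, -2.5200]  P^-=[0.9057 0.1660; 0.1660 0.6600]  H_jac=[0.1443 0.0000; 0.0000 0.5823]  S=[0.3189 0.0119; 0.0119 0.4438]  K=[0.4021 0.2070; 0.0427 0.8648]  nu=[-3.3095, -1.0770]  x^+=[-0.1277, -3.5928]  P^+=[0.8331 0.0768; 0.0768 0.3266]
step 2: x^-=[-1.7445, -3.5928]  P^-=[1.1284 0.2178; 0.2178 0.5466]  H_jac=[-0.1728 0.0000; 0.0000 -0.4361]  S=[0.3337 0.0144; 0.0144 0.3239]  K=[-0.5728 -0.2677; -0.0812 -0.7322]  nu=[1.7650, 1.4399]  x^+=[-3.1408, -4.7903]  P^+=[0.9913 0.1324; 0.1324 0.3690]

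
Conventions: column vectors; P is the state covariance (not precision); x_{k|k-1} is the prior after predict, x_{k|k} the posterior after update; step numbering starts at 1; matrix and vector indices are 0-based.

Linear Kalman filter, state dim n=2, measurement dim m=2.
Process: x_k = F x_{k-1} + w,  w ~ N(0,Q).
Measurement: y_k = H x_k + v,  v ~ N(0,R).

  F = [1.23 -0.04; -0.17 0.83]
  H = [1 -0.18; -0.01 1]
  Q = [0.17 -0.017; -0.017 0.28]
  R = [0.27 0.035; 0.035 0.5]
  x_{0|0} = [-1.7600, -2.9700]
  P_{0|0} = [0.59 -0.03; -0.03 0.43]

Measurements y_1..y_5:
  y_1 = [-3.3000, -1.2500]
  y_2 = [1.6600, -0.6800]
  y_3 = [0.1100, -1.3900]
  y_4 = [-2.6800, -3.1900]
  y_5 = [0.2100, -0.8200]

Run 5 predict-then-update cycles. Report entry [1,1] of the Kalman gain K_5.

step 1: x^-=[-2.0460, -2.1659]  P^-=[1.0663 -0.1855; -0.1855 0.6017]  S=[1.4225 -0.2698; -0.2698 1.1056]  K=[0.7753 0.0118; -0.1080 0.5196]  nu=[-1.6439, 0.8954]  x^+=[-3.3099, -1.5231]  P^+=[0.2161 0.0352; 0.0352 0.2564]
step 2: x^-=[-4.0102, -0.7015]  P^-=[0.4938 -0.0345; -0.0345 0.4529]  S=[0.7909 -0.0861; -0.0861 0.9537]  K=[0.6339 0.0158; -0.0960 0.4666]  nu=[5.5439, -0.0186]  x^+=[-0.4960, -1.2422]  P^+=[0.1775 0.0319; 0.0319 0.2303]
step 3: x^-=[-0.5604, -0.9467]  P^-=[0.4357 -0.0290; -0.0290 0.4348]  S=[0.7302 -0.0767; -0.0767 0.9354]  K=[0.6053 0.0140; -0.0989 0.4570]  nu=[0.5000, -0.4489]  x^+=[-0.2640, -1.2013]  P^+=[0.1693 0.0299; 0.0299 0.2253]
step 4: x^-=[-0.2767, -0.9522]  P^-=[0.4235 -0.0292; -0.0292 0.4317]  S=[0.7180 -0.0762; -0.0762 0.9323]  K=[0.5986 0.0131; -0.1006 0.4551]  nu=[-2.5747, -2.2406]  x^+=[-1.8471, -1.7130]  P^+=[0.1673 0.0292; 0.0292 0.2243]
step 5: x^-=[-2.2034, -1.1078]  P^-=[0.4206 -0.0295; -0.0295 0.4312]  S=[0.7152 -0.0763; -0.0763 0.9318]  K=[0.5969 0.0128; -0.1012 0.4547]  nu=[2.2140, 0.2657]  x^+=[-0.8785, -1.2109]  P^+=[0.1668 0.0289; 0.0289 0.2241]

K[1,1] = 0.4547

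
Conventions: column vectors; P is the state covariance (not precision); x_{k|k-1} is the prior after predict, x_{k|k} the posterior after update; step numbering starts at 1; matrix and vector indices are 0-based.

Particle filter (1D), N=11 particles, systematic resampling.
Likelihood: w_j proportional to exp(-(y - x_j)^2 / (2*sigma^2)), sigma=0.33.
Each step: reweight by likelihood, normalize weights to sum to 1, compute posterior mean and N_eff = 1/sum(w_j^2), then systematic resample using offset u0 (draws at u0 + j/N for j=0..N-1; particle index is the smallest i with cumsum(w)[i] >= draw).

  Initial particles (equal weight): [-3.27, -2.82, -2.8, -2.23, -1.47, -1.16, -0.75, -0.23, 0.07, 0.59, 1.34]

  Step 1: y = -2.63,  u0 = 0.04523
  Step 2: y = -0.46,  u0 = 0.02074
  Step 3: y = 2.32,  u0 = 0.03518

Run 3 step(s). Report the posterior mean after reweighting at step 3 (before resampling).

post_mean = -2.2300

step 1: w=[0.0647, 0.3594, 0.3715, 0.2035, 0.0009, 0.0000, 0.0000, 0.0000, 0.0000, 0.0000, 0.0000]  mean=-2.7204  Neff=3.1971  idx=[0, 1, 1, 1, 1, 2, 2, 2, 2, 3, 3]
step 2: w=[0.0000, 0.0000, 0.0000, 0.0000, 0.0000, 0.0000, 0.0000, 0.0000, 0.0000, 0.5000, 0.5000]  mean=-2.2300  Neff=2.0003  idx=[9, 9, 9, 9, 9, 9, 10, 10, 10, 10, 10]
step 3: w=[0.0909, 0.0909, 0.0909, 0.0909, 0.0909, 0.0909, 0.0909, 0.0909, 0.0909, 0.0909, 0.0909]  mean=-2.2300  Neff=11.0000  idx=[0, 1, 2, 3, 4, 5, 6, 7, 8, 9, 10]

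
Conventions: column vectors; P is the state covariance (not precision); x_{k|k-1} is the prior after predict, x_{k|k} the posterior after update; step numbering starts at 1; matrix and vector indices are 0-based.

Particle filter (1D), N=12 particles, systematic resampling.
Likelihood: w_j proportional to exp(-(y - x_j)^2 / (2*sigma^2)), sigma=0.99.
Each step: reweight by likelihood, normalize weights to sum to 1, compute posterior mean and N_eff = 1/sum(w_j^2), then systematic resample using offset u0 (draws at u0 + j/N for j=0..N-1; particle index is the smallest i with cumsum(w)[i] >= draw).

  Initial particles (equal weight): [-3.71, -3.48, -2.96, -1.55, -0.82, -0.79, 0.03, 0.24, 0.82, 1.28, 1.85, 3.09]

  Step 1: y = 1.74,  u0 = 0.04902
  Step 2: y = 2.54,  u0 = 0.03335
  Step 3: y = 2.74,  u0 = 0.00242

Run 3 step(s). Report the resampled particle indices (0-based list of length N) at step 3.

step 1: w=[0.0000, 0.0000, 0.0000, 0.0011, 0.0099, 0.0107, 0.0633, 0.0893, 0.1826, 0.2525, 0.2795, 0.1110]  mean=1.3380  Neff=5.0061  idx=[6, 7, 8, 8, 9, 9, 9, 10, 10, 10, 10, 11]
step 2: w=[0.0068, 0.0114, 0.0376, 0.0376, 0.0757, 0.0757, 0.0757, 0.1334, 0.1334, 0.1334, 0.1334, 0.1458]  mean=1.7930  Neff=8.8774  idx=[2, 4, 5, 6, 7, 7, 8, 9, 9, 10, 11, 11]
step 3: w=[0.0216, 0.0478, 0.0478, 0.0478, 0.0947, 0.0947, 0.0947, 0.0947, 0.0947, 0.0947, 0.1333, 0.1333]  mean=2.0765  Neff=10.3422  idx=[0, 2, 4, 4, 5, 6, 7, 8, 9, 10, 10, 11]

resampled_idx = [0, 2, 4, 4, 5, 6, 7, 8, 9, 10, 10, 11]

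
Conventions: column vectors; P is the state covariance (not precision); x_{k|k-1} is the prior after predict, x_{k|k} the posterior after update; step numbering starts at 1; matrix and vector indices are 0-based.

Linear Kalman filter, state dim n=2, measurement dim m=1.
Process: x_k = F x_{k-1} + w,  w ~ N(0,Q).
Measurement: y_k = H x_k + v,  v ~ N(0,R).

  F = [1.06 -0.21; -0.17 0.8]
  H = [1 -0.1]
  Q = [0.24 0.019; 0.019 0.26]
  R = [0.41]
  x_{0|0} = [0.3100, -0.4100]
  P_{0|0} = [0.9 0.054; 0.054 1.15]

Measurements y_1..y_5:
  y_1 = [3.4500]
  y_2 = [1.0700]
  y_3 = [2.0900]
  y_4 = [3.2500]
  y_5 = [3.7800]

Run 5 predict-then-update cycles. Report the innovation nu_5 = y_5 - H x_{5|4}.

innov = [0.4109]

step 1: x^-=[0.4147, -0.3807]  P^-=[1.2779 -0.2887; -0.2887 1.0073]  S=[1.7557]  K=[0.7443; -0.2218]  nu=[2.9972]  x^+=[2.6455, -1.0454]  P^+=[0.3053 0.0012; 0.0012 0.9210]
step 2: x^-=[3.0238, -1.2861]  P^-=[0.6231 -0.1897; -0.1897 0.8579]  S=[1.0796]  K=[0.5947; -0.2552]  nu=[-2.0824]  x^+=[1.7853, -0.7547]  P^+=[0.2412 -0.0259; -0.0259 0.7876]
step 3: x^-=[2.0510, -0.9073]  P^-=[0.5573 -0.1796; -0.1796 0.7781]  S=[1.0110]  K=[0.5690; -0.2546]  nu=[-0.0517]  x^+=[2.0215, -0.8941]  P^+=[0.2300 -0.0332; -0.0332 0.7125]
step 4: x^-=[2.3306, -1.0590]  P^-=[0.5446 -0.1714; -0.1714 0.7317]  S=[0.9962]  K=[0.5639; -0.2455]  nu=[0.8135]  x^+=[2.7893, -1.2587]  P^+=[0.2278 -0.0335; -0.0335 0.6716]
step 5: x^-=[3.2210, -1.4811]  P^-=[0.5405 -0.1645; -0.1645 0.7055]  S=[0.9905]  K=[0.5623; -0.2373]  nu=[0.4109]  x^+=[3.4521, -1.5787]  P^+=[0.2273 -0.0323; -0.0323 0.6498]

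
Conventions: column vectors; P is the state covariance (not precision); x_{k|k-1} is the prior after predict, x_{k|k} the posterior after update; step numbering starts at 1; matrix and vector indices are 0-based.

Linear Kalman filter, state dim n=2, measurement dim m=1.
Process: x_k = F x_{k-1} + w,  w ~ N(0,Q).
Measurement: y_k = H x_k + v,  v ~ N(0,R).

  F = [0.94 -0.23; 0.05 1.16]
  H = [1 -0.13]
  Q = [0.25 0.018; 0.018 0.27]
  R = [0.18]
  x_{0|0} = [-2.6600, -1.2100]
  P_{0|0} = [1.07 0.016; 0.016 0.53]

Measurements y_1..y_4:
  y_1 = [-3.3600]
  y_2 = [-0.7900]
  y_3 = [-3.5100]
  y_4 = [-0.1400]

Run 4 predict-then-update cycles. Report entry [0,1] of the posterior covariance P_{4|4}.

step 1: x^-=[-2.2221, -1.5366]  P^-=[1.2166 -0.0559; -0.0559 0.9877]  S=[1.4278]  K=[0.8572; -0.1290]  nu=[-1.3377]  x^+=[-3.3687, -1.3640]  P^+=[0.1676 0.1021; 0.1021 0.9639]
step 2: x^-=[-2.8528, -1.7506]  P^-=[0.4049 -0.1212; -0.1212 1.5793]  S=[0.6431]  K=[0.6541; -0.5077]  nu=[1.8353]  x^+=[-1.6524, -2.6823]  P^+=[0.1297 0.0924; 0.0924 1.4136]
step 3: x^-=[-0.9363, -3.1941]  P^-=[0.3995 -0.2534; -0.2534 2.1831]  S=[0.6822]  K=[0.6338; -0.7874]  nu=[-2.9889]  x^+=[-2.8307, -0.8407]  P^+=[0.1254 0.0871; 0.0871 1.7602]
step 4: x^-=[-2.4675, -1.1168]  P^-=[0.4163 -0.3518; -0.3518 2.6489]  S=[0.7325]  K=[0.6307; -0.9503]  nu=[2.1823]  x^+=[-1.0911, -3.1908]  P^+=[0.1249 0.0873; 0.0873 1.9874]

P_post[0,1] = 0.0873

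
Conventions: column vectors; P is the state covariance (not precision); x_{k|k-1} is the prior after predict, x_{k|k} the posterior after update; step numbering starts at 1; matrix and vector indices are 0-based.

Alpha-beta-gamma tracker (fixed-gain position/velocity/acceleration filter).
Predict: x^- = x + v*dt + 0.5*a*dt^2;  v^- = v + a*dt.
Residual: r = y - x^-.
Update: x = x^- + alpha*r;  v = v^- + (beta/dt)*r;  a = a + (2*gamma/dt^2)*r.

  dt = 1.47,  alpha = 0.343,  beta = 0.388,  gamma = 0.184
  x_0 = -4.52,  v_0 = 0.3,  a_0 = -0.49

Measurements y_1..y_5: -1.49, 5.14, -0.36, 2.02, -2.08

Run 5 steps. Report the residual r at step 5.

step 1: x_pred=-4.6084  r=3.1184  x^+=-3.5388  v^+=0.4028  a^+=0.0411
step 2: x_pred=-2.9023  r=8.0423  x^+=-0.1438  v^+=2.5859  a^+=1.4107
step 3: x_pred=5.1816  r=-5.5416  x^+=3.2808  v^+=3.1969  a^+=0.4669
step 4: x_pred=8.4848  r=-6.4648  x^+=6.2674  v^+=2.1769  a^+=-0.6340
step 5: x_pred=8.7824  r=-10.8624  x^+=5.0566  v^+=-1.6222  a^+=-2.4839

resid = -10.8624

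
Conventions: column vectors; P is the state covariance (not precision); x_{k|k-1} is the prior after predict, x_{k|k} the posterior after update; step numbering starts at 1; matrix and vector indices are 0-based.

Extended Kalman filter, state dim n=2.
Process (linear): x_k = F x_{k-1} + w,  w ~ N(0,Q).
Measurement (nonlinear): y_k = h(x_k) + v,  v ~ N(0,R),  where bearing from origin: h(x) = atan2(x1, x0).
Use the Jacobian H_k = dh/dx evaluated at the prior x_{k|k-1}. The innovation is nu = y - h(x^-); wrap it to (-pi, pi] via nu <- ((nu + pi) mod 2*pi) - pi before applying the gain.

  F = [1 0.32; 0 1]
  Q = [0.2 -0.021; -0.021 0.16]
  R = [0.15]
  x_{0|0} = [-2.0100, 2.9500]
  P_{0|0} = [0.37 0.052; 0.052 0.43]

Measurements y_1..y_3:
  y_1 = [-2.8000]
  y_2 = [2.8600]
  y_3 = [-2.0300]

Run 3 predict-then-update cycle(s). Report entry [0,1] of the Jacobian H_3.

step 1: x^-=[-1.0660, 2.9500]  P^-=[0.6473 0.1686; 0.1686 0.5900]  H_jac=[-0.2998 -0.1083]  S=[0.2261]  K=[-0.9393; -0.5064]  nu=[1.5656]  x^+=[-2.5366, 2.1572]  P^+=[0.4478 0.0611; 0.0611 0.5320]
step 2: x^-=[-1.8463, 2.1572]  P^-=[0.7414 0.2103; 0.2103 0.6920]  H_jac=[-0.2676 -0.2290]  S=[0.2651]  K=[-0.9298; -0.8099]  nu=[0.5813]  x^+=[-2.3868, 1.6864]  P^+=[0.5122 0.0106; 0.0106 0.5181]
step 3: x^-=[-1.8472, 1.6864]  P^-=[0.7720 0.1554; 0.1554 0.6781]  H_jac=[-0.2696 -0.2953]  S=[0.2900]  K=[-0.8760; -0.8350]  nu=[1.8515]  x^+=[-3.4691, 0.1404]  P^+=[0.5495 -0.0567; -0.0567 0.4759]

H_jac[0,1] = -0.2953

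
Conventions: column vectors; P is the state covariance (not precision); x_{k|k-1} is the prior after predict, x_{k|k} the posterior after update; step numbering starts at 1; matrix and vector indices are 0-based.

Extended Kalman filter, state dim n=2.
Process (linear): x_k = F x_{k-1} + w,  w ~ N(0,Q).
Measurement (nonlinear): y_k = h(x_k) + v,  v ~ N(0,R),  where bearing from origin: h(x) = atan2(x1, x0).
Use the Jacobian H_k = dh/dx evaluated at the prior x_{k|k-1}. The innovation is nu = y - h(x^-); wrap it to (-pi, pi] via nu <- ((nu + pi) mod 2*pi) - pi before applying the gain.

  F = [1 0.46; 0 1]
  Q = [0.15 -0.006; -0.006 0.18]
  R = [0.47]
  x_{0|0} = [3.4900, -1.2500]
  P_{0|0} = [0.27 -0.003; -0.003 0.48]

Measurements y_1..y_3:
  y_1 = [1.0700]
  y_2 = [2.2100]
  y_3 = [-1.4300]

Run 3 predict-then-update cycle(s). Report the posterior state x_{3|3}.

step 1: x^-=[2.9150, -1.2500]  P^-=[0.5188 0.2118; 0.2118 0.6600]  H_jac=[0.1243 0.2898]  S=[0.5487]  K=[0.2293; 0.3965]  nu=[1.4751]  x^+=[3.2533, -0.6651]  P^+=[0.4899 0.1619; 0.1619 0.5737]
step 2: x^-=[2.9474, -0.6651]  P^-=[0.9103 0.4198; 0.4198 0.7537]  H_jac=[0.0729 0.3228]  S=[0.5731]  K=[0.3522; 0.4779]  nu=[2.4319]  x^+=[3.8039, 0.4972]  P^+=[0.8392 0.3233; 0.3233 0.6228]
step 3: x^-=[4.0326, 0.4972]  P^-=[1.4185 0.6038; 0.6038 0.8028]  H_jac=[-0.0301 0.2443]  S=[0.5103]  K=[0.2053; 0.3486]  nu=[-1.5527]  x^+=[3.7138, -0.0441]  P^+=[1.3970 0.5673; 0.5673 0.7408]

x_post = [3.7138, -0.0441]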